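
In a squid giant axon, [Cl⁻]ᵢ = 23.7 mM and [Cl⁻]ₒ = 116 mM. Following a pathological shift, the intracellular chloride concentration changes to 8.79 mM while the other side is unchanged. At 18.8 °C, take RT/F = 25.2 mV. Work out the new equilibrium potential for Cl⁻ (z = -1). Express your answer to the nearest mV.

After the shift: [Cl⁻]_out = 116, [Cl⁻]_in = 8.79 mM.
E_new = (25.2/-1)·ln(116/8.79) = -25.20 · (2.5800) = -65.02 mV

-65 mV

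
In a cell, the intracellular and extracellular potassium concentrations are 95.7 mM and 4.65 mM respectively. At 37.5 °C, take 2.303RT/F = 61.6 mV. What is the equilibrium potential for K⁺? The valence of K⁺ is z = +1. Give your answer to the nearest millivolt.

E = (61.6/z) · log₁₀([K⁺]_out/[K⁺]_in) with z = +1.
= (61.6/1) · log₁₀(4.65/95.7) = 61.60 · log₁₀(0.04859)
= 61.60 · (-1.3135) = -80.91 mV

-81 mV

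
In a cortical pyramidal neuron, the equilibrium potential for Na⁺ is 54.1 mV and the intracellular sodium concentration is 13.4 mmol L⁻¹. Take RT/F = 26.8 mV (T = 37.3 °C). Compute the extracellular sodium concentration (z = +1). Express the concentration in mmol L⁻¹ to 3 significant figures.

101 mmol L⁻¹

Nernst: E = (26.8/1) · ln([out]/[in]), so ln([out]/[in]) = 54.1 × 1 / 26.8 = 2.0187.
[out]/[in] = e^(2.0187) = 7.528.
[out] = 7.528 × 13.4 = 100.9 mmol L⁻¹.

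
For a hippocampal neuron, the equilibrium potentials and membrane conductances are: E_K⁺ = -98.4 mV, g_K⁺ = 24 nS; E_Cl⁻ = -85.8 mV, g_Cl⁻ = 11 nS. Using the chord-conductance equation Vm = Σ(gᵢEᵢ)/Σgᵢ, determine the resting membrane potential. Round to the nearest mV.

-94 mV

Σ gᵢEᵢ = 24·(-98.4) + 11·(-85.8) = -3305.40
Σ gᵢ = 24 + 11 = 35
Vm = -3305.40 / 35 = -94.44 mV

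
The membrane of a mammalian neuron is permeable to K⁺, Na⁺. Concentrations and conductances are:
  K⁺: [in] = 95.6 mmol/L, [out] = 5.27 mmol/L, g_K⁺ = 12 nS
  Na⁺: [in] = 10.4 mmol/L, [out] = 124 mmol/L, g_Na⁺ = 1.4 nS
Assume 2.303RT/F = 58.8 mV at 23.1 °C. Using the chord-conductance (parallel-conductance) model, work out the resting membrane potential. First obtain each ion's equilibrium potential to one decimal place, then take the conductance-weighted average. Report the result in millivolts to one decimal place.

-59.7 mV

E_K⁺ = (58.8/1)·log₁₀(5.27/95.6) = -74.0 mV
E_Na⁺ = (58.8/1)·log₁₀(124/10.4) = 63.3 mV
Vm = (Σ gᵢEᵢ)/(Σ gᵢ) = (12·-74.0 + 1.4·63.3) / (12 + 1.4)
= -799.38 / 13.4 = -59.66 mV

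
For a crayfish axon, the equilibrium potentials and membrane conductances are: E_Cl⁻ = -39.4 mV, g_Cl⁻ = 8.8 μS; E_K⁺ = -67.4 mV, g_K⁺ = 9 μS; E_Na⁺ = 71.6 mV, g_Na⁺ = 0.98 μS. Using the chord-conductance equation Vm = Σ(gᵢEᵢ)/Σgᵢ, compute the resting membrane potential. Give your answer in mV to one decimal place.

Σ gᵢEᵢ = 8.8·(-39.4) + 9·(-67.4) + 0.98·(71.6) = -883.15
Σ gᵢ = 8.8 + 9 + 0.98 = 18.78
Vm = -883.15 / 18.78 = -47.03 mV

-47.0 mV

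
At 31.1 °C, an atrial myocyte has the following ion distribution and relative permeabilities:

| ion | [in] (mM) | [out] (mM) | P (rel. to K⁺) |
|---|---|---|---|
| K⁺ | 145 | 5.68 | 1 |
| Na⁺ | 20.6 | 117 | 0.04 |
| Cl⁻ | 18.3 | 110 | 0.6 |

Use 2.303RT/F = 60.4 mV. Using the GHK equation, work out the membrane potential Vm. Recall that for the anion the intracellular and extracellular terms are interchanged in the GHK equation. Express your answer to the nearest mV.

-60 mV

Vm = 60.4 · log₁₀[(Σ P·[cation]ₒ + Σ P·[anion]ᵢ) / (Σ P·[cation]ᵢ + Σ P·[anion]ₒ)]
Numerator = 1×5.68 + 0.04×117 + 0.6×18.3 = 21.34
Denominator = 1×145 + 0.04×20.6 + 0.6×110 = 211.8
Vm = 60.4 · log₁₀(0.10074) = 60.4 × (-0.9968) = -60.21 mV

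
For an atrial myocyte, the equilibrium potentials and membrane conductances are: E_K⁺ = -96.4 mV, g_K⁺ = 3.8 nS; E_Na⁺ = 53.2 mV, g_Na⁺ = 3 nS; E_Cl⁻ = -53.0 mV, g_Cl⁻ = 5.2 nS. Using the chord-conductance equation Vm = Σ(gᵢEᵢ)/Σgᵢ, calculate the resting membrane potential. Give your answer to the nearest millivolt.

Σ gᵢEᵢ = 3.8·(-96.4) + 3·(53.2) + 5.2·(-53.0) = -482.32
Σ gᵢ = 3.8 + 3 + 5.2 = 12
Vm = -482.32 / 12 = -40.19 mV

-40 mV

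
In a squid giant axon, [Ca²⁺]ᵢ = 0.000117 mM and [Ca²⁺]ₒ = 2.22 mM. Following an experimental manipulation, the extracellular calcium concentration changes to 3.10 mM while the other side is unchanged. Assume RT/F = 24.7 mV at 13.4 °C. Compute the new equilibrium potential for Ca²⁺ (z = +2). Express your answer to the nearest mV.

126 mV

After the shift: [Ca²⁺]_out = 3.10, [Ca²⁺]_in = 0.000117 mM.
E_new = (24.7/2)·ln(3.10/0.000117) = 12.35 · (10.1847) = 125.78 mV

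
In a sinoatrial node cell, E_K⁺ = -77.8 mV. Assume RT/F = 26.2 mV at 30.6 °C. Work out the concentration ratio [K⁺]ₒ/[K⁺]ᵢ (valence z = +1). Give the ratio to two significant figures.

0.051

ln([out]/[in]) = E·z/(26.2) = -77.8 × 1 / 26.2 = -2.9695
[out]/[in] = e^(-2.9695) = 0.05133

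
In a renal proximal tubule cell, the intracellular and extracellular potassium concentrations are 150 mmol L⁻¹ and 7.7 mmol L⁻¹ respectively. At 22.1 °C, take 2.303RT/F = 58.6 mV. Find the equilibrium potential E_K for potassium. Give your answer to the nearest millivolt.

-76 mV

E = (58.6/z) · log₁₀([K⁺]_out/[K⁺]_in) with z = +1.
= (58.6/1) · log₁₀(7.7/150) = 58.60 · log₁₀(0.05133)
= 58.60 · (-1.2896) = -75.57 mV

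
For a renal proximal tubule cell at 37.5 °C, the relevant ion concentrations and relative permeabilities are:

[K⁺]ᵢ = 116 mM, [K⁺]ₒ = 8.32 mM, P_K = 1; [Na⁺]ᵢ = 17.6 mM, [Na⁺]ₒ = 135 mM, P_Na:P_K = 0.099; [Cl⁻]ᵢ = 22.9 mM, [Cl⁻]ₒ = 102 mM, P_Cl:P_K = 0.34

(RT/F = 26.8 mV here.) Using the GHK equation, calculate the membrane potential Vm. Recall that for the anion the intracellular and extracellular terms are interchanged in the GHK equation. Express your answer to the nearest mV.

-44 mV

Vm = 26.8 · ln[(Σ P·[cation]ₒ + Σ P·[anion]ᵢ) / (Σ P·[cation]ᵢ + Σ P·[anion]ₒ)]
Numerator = 1×8.32 + 0.099×135 + 0.34×22.9 = 29.47
Denominator = 1×116 + 0.099×17.6 + 0.34×102 = 152.4
Vm = 26.8 · ln(0.19335) = 26.8 × (-1.6432) = -44.04 mV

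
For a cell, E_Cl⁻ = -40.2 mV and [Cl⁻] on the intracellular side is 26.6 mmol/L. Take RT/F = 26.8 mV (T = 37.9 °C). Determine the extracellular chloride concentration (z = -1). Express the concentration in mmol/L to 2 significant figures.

120 mmol/L

Nernst: E = (26.8/-1) · ln([out]/[in]), so ln([out]/[in]) = -40.2 × -1 / 26.8 = 1.5000.
[out]/[in] = e^(1.5000) = 4.482.
[out] = 4.482 × 26.6 = 119.2 mmol/L.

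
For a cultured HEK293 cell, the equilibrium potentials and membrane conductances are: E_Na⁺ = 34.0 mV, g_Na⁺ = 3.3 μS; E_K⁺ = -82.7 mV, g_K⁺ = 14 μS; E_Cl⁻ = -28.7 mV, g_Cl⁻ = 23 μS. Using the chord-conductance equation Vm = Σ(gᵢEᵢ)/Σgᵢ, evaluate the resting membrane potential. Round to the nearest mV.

Σ gᵢEᵢ = 3.3·(34.0) + 14·(-82.7) + 23·(-28.7) = -1705.70
Σ gᵢ = 3.3 + 14 + 23 = 40.3
Vm = -1705.70 / 40.3 = -42.33 mV

-42 mV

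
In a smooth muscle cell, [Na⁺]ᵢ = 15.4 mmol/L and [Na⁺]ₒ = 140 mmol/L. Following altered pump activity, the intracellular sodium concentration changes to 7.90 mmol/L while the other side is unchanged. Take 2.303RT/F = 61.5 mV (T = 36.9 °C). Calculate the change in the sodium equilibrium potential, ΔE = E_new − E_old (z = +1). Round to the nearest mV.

18 mV

E_old = (61.5/1)·log₁₀(140/15.4) = 58.95 mV
E_new = (61.5/1)·log₁₀(140/7.90) = 76.78 mV
ΔE = 76.78 − (58.95) = 17.83 mV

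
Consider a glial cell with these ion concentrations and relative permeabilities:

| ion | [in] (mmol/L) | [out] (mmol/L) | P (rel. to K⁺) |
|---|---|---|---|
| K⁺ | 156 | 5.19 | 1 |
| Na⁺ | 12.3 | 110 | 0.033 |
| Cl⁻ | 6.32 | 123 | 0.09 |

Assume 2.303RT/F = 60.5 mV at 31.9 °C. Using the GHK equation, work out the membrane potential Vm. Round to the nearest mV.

Vm = 60.5 · log₁₀[(Σ P·[cation]ₒ + Σ P·[anion]ᵢ) / (Σ P·[cation]ᵢ + Σ P·[anion]ₒ)]
Numerator = 1×5.19 + 0.033×110 + 0.09×6.32 = 9.389
Denominator = 1×156 + 0.033×12.3 + 0.09×123 = 167.5
Vm = 60.5 · log₁₀(0.056061) = 60.5 × (-1.2513) = -75.71 mV

-76 mV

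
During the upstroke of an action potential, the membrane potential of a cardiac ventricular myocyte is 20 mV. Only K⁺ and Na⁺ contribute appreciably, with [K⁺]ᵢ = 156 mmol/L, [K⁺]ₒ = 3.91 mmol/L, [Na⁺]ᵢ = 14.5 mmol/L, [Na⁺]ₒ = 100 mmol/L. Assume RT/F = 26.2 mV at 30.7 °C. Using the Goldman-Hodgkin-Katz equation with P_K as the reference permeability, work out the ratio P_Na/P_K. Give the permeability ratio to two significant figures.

Let α = P_Na/P_K. GHK: Vm = 26.2·ln[(Kₒ + α·Naₒ)/(Kᵢ + α·Naᵢ)].
e^(Vm/26.2) = e^(20.0/26.2) = 2.1455
So 2.1455·(Kᵢ + α·Naᵢ) = Kₒ + α·Naₒ → α = (2.1455·156.0 − 3.91) / (100.0 − 2.1455·14.5)
α = (334.7 − 3.91) / (100.0 − 31.11) = 330.8/68.89 = 4.802

4.8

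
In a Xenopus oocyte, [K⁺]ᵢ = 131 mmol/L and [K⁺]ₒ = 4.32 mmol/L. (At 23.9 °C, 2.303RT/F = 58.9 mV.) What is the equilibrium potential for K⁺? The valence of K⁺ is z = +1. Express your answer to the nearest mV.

-87 mV

E = (58.9/z) · log₁₀([K⁺]_out/[K⁺]_in) with z = +1.
= (58.9/1) · log₁₀(4.32/131) = 58.90 · log₁₀(0.03298)
= 58.90 · (-1.4818) = -87.28 mV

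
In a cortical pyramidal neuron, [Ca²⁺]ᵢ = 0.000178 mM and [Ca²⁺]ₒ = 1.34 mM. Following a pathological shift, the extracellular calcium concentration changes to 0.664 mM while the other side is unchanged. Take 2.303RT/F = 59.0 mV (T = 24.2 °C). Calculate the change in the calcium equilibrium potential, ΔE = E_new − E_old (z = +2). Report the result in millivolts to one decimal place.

E_old = (59.0/2)·log₁₀(1.34/0.000178) = 114.36 mV
E_new = (59.0/2)·log₁₀(0.664/0.000178) = 105.37 mV
ΔE = 105.37 − (114.36) = -9.00 mV

-9.0 mV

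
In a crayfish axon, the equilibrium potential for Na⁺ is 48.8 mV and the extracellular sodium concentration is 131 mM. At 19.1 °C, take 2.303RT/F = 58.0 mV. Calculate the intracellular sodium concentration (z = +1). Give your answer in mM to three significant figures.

Nernst: E = (58.0/1) · log₁₀([out]/[in]), so log₁₀([out]/[in]) = 48.8 × 1 / 58.0 = 0.8414.
[out]/[in] = 10^(0.8414) = 6.94.
[in] = 131 / 6.94 = 18.88 mM.

18.9 mM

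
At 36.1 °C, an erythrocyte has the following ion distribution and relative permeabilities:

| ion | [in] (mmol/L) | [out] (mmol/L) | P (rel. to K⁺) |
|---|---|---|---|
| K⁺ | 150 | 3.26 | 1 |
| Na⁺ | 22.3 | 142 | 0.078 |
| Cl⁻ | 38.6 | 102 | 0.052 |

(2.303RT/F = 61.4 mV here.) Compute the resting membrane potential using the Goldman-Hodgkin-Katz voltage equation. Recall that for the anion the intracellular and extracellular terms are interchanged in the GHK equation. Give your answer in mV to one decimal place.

-60.3 mV

Vm = 61.4 · log₁₀[(Σ P·[cation]ₒ + Σ P·[anion]ᵢ) / (Σ P·[cation]ᵢ + Σ P·[anion]ₒ)]
Numerator = 1×3.26 + 0.078×142 + 0.052×38.6 = 16.34
Denominator = 1×150 + 0.078×22.3 + 0.052×102 = 157
Vm = 61.4 · log₁₀(0.10407) = 61.4 × (-0.9827) = -60.34 mV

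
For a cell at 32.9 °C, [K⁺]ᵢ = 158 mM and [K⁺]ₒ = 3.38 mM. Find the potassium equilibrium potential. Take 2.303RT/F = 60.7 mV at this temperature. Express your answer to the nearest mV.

E = (60.7/z) · log₁₀([K⁺]_out/[K⁺]_in) with z = +1.
= (60.7/1) · log₁₀(3.38/158) = 60.70 · log₁₀(0.02139)
= 60.70 · (-1.6697) = -101.35 mV

-101 mV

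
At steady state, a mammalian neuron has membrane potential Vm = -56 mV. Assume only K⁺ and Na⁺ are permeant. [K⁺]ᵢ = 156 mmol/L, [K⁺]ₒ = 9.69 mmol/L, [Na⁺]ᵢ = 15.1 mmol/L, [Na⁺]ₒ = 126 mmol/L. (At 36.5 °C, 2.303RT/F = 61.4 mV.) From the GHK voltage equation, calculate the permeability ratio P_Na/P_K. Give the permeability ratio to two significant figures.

Let α = P_Na/P_K. GHK: Vm = 61.4·log₁₀[(Kₒ + α·Naₒ)/(Kᵢ + α·Naᵢ)].
10^(Vm/61.4) = 10^(-56.0/61.4) = 0.12245
So 0.12245·(Kᵢ + α·Naᵢ) = Kₒ + α·Naₒ → α = (0.12245·156.0 − 9.69) / (126.0 − 0.12245·15.1)
α = (19.1 − 9.69) / (126.0 − 1.849) = 9.412/124.2 = 0.07581

0.076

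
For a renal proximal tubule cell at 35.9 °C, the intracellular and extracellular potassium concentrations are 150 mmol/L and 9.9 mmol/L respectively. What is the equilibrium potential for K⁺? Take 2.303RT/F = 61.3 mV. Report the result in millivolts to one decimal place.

-72.4 mV

E = (61.3/z) · log₁₀([K⁺]_out/[K⁺]_in) with z = +1.
= (61.3/1) · log₁₀(9.9/150) = 61.30 · log₁₀(0.066)
= 61.30 · (-1.1805) = -72.36 mV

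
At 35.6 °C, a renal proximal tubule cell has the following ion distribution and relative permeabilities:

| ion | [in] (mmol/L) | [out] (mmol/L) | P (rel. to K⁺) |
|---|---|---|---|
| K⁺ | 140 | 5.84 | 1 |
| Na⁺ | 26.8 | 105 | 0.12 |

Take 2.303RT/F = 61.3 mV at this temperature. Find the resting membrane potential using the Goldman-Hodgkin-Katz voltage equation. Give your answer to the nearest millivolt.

Vm = 61.3 · log₁₀[(Σ P·[cation]ₒ + Σ P·[anion]ᵢ) / (Σ P·[cation]ᵢ + Σ P·[anion]ₒ)]
Numerator = 1×5.84 + 0.12×105 = 18.44
Denominator = 1×140 + 0.12×26.8 = 143.2
Vm = 61.3 · log₁₀(0.12876) = 61.3 × (-0.8902) = -54.57 mV

-55 mV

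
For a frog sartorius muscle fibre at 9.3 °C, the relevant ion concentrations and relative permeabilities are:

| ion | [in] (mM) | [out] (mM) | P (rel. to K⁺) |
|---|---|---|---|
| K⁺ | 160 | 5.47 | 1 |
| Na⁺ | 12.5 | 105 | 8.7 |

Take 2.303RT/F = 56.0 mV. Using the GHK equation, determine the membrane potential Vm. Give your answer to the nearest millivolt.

30 mV

Vm = 56.0 · log₁₀[(Σ P·[cation]ₒ + Σ P·[anion]ᵢ) / (Σ P·[cation]ᵢ + Σ P·[anion]ₒ)]
Numerator = 1×5.47 + 8.7×105 = 919
Denominator = 1×160 + 8.7×12.5 = 268.8
Vm = 56.0 · log₁₀(3.4194) = 56.0 × (0.5340) = 29.90 mV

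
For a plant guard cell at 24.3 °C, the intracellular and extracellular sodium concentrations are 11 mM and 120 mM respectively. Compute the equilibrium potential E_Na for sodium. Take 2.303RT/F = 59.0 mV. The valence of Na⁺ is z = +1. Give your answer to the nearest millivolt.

61 mV

E = (59.0/z) · log₁₀([Na⁺]_out/[Na⁺]_in) with z = +1.
= (59.0/1) · log₁₀(120/11) = 59.00 · log₁₀(10.91)
= 59.00 · (1.0378) = 61.23 mV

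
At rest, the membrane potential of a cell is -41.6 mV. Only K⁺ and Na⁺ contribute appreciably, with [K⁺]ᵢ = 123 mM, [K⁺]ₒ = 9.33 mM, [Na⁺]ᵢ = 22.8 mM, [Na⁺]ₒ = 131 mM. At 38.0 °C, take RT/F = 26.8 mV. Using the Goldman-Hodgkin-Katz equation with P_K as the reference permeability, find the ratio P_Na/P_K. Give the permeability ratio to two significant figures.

Let α = P_Na/P_K. GHK: Vm = 26.8·ln[(Kₒ + α·Naₒ)/(Kᵢ + α·Naᵢ)].
e^(Vm/26.8) = e^(-41.6/26.8) = 0.21177
So 0.21177·(Kᵢ + α·Naᵢ) = Kₒ + α·Naₒ → α = (0.21177·123.0 − 9.33) / (131.0 − 0.21177·22.8)
α = (26.05 − 9.33) / (131.0 − 4.828) = 16.72/126.2 = 0.1325

0.13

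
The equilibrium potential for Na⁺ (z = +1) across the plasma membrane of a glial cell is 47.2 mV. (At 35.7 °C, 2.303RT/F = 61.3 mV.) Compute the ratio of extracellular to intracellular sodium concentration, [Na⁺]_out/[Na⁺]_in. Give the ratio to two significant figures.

5.9

log₁₀([out]/[in]) = E·z/(61.3) = 47.2 × 1 / 61.3 = 0.7700
[out]/[in] = 10^(0.7700) = 5.888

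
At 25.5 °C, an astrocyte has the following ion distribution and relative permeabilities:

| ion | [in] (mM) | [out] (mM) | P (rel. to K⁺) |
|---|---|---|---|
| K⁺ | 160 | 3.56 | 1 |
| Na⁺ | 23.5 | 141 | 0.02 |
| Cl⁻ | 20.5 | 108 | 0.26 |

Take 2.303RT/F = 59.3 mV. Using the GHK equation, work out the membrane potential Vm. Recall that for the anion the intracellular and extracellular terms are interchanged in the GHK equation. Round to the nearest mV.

-72 mV

Vm = 59.3 · log₁₀[(Σ P·[cation]ₒ + Σ P·[anion]ᵢ) / (Σ P·[cation]ᵢ + Σ P·[anion]ₒ)]
Numerator = 1×3.56 + 0.02×141 + 0.26×20.5 = 11.71
Denominator = 1×160 + 0.02×23.5 + 0.26×108 = 188.6
Vm = 59.3 · log₁₀(0.062106) = 59.3 × (-1.2069) = -71.57 mV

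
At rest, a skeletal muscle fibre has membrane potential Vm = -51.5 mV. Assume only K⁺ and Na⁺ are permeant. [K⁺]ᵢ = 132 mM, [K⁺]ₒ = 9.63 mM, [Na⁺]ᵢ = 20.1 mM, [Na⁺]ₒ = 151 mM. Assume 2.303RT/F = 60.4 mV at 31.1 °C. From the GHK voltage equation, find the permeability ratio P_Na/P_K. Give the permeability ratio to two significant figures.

Let α = P_Na/P_K. GHK: Vm = 60.4·log₁₀[(Kₒ + α·Naₒ)/(Kᵢ + α·Naᵢ)].
10^(Vm/60.4) = 10^(-51.5/60.4) = 0.14039
So 0.14039·(Kᵢ + α·Naᵢ) = Kₒ + α·Naₒ → α = (0.14039·132.0 − 9.63) / (151.0 − 0.14039·20.1)
α = (18.53 − 9.63) / (151.0 − 2.822) = 8.902/148.2 = 0.06008

0.060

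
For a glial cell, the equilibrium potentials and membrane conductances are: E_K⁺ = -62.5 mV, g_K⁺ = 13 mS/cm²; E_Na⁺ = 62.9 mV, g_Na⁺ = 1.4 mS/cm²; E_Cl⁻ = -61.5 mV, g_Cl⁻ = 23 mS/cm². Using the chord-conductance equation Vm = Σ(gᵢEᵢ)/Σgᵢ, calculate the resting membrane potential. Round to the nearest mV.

Σ gᵢEᵢ = 13·(-62.5) + 1.4·(62.9) + 23·(-61.5) = -2138.94
Σ gᵢ = 13 + 1.4 + 23 = 37.4
Vm = -2138.94 / 37.4 = -57.19 mV

-57 mV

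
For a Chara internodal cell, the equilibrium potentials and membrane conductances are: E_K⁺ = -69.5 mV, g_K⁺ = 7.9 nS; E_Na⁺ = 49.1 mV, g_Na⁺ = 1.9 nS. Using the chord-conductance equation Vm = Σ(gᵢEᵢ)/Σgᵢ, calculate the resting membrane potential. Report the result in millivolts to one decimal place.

-46.5 mV

Σ gᵢEᵢ = 7.9·(-69.5) + 1.9·(49.1) = -455.76
Σ gᵢ = 7.9 + 1.9 = 9.8
Vm = -455.76 / 9.8 = -46.51 mV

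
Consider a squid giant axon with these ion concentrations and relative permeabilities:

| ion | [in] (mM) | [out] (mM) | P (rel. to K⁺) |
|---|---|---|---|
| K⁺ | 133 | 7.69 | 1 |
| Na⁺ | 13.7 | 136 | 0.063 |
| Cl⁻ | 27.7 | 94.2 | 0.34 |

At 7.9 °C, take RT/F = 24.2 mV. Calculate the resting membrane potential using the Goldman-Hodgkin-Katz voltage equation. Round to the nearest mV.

Vm = 24.2 · ln[(Σ P·[cation]ₒ + Σ P·[anion]ᵢ) / (Σ P·[cation]ᵢ + Σ P·[anion]ₒ)]
Numerator = 1×7.69 + 0.063×136 + 0.34×27.7 = 25.68
Denominator = 1×133 + 0.063×13.7 + 0.34×94.2 = 165.9
Vm = 24.2 · ln(0.15478) = 24.2 × (-1.8658) = -45.15 mV

-45 mV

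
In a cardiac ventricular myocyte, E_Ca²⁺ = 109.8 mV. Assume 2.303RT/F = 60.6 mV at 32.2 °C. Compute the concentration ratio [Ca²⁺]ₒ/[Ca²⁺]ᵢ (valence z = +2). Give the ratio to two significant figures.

4200

log₁₀([out]/[in]) = E·z/(60.6) = 109.8 × 2 / 60.6 = 3.6238
[out]/[in] = 10^(3.6238) = 4205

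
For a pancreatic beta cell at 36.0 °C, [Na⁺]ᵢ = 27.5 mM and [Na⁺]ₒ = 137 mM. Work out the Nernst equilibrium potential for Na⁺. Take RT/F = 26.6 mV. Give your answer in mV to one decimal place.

42.7 mV

E = (26.6/z) · ln([Na⁺]_out/[Na⁺]_in) with z = +1.
= (26.6/1) · ln(137/27.5) = 26.60 · ln(4.982)
= 26.60 · (1.6058) = 42.71 mV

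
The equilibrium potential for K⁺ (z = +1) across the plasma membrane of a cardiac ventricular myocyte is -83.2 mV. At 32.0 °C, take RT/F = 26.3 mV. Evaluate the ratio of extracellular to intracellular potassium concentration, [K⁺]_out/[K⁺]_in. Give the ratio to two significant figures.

ln([out]/[in]) = E·z/(26.3) = -83.2 × 1 / 26.3 = -3.1635
[out]/[in] = e^(-3.1635) = 0.04228

0.042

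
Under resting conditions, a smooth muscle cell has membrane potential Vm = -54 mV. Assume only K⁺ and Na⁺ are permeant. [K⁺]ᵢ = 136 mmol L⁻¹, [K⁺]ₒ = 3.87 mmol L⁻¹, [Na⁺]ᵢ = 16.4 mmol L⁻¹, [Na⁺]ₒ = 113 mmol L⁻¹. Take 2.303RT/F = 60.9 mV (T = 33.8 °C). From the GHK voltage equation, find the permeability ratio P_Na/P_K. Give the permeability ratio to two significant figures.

0.12

Let α = P_Na/P_K. GHK: Vm = 60.9·log₁₀[(Kₒ + α·Naₒ)/(Kᵢ + α·Naᵢ)].
10^(Vm/60.9) = 10^(-54.0/60.9) = 0.12981
So 0.12981·(Kᵢ + α·Naᵢ) = Kₒ + α·Naₒ → α = (0.12981·136.0 − 3.87) / (113.0 − 0.12981·16.4)
α = (17.65 − 3.87) / (113.0 − 2.129) = 13.78/110.9 = 0.1243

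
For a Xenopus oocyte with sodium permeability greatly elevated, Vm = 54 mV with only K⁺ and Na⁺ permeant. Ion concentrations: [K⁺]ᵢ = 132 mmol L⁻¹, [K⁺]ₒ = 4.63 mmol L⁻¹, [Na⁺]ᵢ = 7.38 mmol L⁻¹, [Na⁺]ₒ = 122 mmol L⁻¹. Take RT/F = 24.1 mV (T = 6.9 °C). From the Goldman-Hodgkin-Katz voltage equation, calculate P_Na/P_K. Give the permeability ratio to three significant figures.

23.5

Let α = P_Na/P_K. GHK: Vm = 24.1·ln[(Kₒ + α·Naₒ)/(Kᵢ + α·Naᵢ)].
e^(Vm/24.1) = e^(54.0/24.1) = 9.3996
So 9.3996·(Kᵢ + α·Naᵢ) = Kₒ + α·Naₒ → α = (9.3996·132.0 − 4.63) / (122.0 − 9.3996·7.38)
α = (1241 − 4.63) / (122.0 − 69.37) = 1236/52.63 = 23.49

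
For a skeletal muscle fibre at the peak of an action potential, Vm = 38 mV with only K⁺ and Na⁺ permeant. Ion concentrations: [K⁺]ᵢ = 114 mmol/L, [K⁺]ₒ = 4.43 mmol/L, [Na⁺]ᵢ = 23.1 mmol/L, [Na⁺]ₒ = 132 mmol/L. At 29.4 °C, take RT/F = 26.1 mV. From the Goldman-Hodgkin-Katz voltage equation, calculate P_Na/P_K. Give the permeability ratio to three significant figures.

14.7

Let α = P_Na/P_K. GHK: Vm = 26.1·ln[(Kₒ + α·Naₒ)/(Kᵢ + α·Naᵢ)].
e^(Vm/26.1) = e^(38.0/26.1) = 4.2885
So 4.2885·(Kᵢ + α·Naᵢ) = Kₒ + α·Naₒ → α = (4.2885·114.0 − 4.43) / (132.0 − 4.2885·23.1)
α = (488.9 − 4.43) / (132.0 − 99.06) = 484.5/32.94 = 14.71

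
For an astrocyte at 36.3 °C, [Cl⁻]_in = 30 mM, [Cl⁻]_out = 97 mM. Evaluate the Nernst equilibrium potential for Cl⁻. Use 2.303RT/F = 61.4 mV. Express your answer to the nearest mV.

E = (61.4/z) · log₁₀([Cl⁻]_out/[Cl⁻]_in) with z = -1.
For an anion, dividing by z = -1 reverses the sign.
= (61.4/-1) · log₁₀(97/30) = -61.40 · log₁₀(3.233)
= -61.40 · (0.5097) = -31.29 mV

-31 mV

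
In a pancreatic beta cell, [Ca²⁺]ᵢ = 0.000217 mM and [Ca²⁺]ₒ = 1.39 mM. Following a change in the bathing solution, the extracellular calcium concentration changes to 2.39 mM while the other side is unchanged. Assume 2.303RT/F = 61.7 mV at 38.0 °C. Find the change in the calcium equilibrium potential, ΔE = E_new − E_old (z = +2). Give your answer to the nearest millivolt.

E_old = (61.7/2)·log₁₀(1.39/0.000217) = 117.43 mV
E_new = (61.7/2)·log₁₀(2.39/0.000217) = 124.69 mV
ΔE = 124.69 − (117.43) = 7.26 mV

7 mV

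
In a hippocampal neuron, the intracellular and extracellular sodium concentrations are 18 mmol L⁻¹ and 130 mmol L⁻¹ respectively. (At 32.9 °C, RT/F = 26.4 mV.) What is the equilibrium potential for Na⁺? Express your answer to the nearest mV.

52 mV

E = (26.4/z) · ln([Na⁺]_out/[Na⁺]_in) with z = +1.
= (26.4/1) · ln(130/18) = 26.40 · ln(7.222)
= 26.40 · (1.9772) = 52.20 mV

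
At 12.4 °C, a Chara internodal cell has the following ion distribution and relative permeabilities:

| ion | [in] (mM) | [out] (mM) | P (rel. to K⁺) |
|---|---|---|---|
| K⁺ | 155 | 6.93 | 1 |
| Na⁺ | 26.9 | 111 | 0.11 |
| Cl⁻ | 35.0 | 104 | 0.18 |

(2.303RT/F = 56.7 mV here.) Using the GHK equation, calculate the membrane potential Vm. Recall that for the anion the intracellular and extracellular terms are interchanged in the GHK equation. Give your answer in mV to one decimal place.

Vm = 56.7 · log₁₀[(Σ P·[cation]ₒ + Σ P·[anion]ᵢ) / (Σ P·[cation]ᵢ + Σ P·[anion]ₒ)]
Numerator = 1×6.93 + 0.11×111 + 0.18×35.0 = 25.44
Denominator = 1×155 + 0.11×26.9 + 0.18×104 = 176.7
Vm = 56.7 · log₁₀(0.14399) = 56.7 × (-0.8417) = -47.72 mV

-47.7 mV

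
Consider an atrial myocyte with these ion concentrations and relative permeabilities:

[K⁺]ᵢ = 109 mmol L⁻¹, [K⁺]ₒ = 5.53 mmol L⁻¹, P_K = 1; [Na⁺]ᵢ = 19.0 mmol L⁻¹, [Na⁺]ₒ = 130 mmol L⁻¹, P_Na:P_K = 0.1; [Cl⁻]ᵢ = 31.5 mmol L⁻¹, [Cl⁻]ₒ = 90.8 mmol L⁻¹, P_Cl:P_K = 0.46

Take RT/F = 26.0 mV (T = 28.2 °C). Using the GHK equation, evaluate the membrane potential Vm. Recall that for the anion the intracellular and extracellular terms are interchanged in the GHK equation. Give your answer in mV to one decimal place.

-39.8 mV

Vm = 26.0 · ln[(Σ P·[cation]ₒ + Σ P·[anion]ᵢ) / (Σ P·[cation]ᵢ + Σ P·[anion]ₒ)]
Numerator = 1×5.53 + 0.1×130 + 0.46×31.5 = 33.02
Denominator = 1×109 + 0.1×19.0 + 0.46×90.8 = 152.7
Vm = 26.0 · ln(0.21629) = 26.0 × (-1.5312) = -39.81 mV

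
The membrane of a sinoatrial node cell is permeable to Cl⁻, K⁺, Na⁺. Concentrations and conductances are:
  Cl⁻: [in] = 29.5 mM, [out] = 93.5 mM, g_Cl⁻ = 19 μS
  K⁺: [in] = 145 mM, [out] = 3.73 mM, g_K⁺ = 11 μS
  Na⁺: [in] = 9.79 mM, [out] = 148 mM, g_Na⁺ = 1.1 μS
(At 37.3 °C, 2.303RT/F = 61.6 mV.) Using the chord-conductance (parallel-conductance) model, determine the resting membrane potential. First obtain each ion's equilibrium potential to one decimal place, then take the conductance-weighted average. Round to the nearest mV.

-51 mV

E_Cl⁻ = (61.6/-1)·log₁₀(93.5/29.5) = -30.9 mV
E_K⁺ = (61.6/1)·log₁₀(3.73/145) = -97.9 mV
E_Na⁺ = (61.6/1)·log₁₀(148/9.79) = 72.7 mV
Vm = (Σ gᵢEᵢ)/(Σ gᵢ) = (19·-30.9 + 11·-97.9 + 1.1·72.7) / (19 + 11 + 1.1)
= -1584.03 / 31.1 = -50.93 mV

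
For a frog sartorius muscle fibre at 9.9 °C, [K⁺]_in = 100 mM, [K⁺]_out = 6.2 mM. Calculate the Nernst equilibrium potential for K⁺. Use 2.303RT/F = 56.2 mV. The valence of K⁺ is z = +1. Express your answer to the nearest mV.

E = (56.2/z) · log₁₀([K⁺]_out/[K⁺]_in) with z = +1.
= (56.2/1) · log₁₀(6.2/100) = 56.20 · log₁₀(0.062)
= 56.20 · (-1.2076) = -67.87 mV

-68 mV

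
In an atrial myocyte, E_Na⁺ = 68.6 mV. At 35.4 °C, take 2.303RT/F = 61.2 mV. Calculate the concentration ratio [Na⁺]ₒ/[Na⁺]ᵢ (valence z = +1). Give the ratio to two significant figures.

13

log₁₀([out]/[in]) = E·z/(61.2) = 68.6 × 1 / 61.2 = 1.1209
[out]/[in] = 10^(1.1209) = 13.21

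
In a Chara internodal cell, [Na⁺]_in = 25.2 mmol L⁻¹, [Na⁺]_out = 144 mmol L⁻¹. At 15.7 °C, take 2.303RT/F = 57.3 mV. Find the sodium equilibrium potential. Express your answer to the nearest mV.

E = (57.3/z) · log₁₀([Na⁺]_out/[Na⁺]_in) with z = +1.
= (57.3/1) · log₁₀(144/25.2) = 57.30 · log₁₀(5.714)
= 57.30 · (0.7570) = 43.37 mV

43 mV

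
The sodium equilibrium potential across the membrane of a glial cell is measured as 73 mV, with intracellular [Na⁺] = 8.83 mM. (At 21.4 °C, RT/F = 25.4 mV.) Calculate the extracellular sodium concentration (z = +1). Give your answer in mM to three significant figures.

156 mM

Nernst: E = (25.4/1) · ln([out]/[in]), so ln([out]/[in]) = 73.0 × 1 / 25.4 = 2.8740.
[out]/[in] = e^(2.8740) = 17.71.
[out] = 17.71 × 8.83 = 156.4 mM.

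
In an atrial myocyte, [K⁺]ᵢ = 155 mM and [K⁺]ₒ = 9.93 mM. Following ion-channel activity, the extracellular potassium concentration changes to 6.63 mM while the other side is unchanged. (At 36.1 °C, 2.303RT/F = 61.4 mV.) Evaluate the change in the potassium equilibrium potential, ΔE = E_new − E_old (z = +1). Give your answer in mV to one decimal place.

-10.8 mV

E_old = (61.4/1)·log₁₀(9.93/155) = -73.27 mV
E_new = (61.4/1)·log₁₀(6.63/155) = -84.05 mV
ΔE = -84.05 − (-73.27) = -10.77 mV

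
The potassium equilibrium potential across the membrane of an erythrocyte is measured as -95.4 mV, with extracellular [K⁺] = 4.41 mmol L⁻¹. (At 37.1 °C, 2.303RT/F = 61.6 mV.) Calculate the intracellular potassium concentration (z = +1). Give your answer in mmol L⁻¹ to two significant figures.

160 mmol L⁻¹

Nernst: E = (61.6/1) · log₁₀([out]/[in]), so log₁₀([out]/[in]) = -95.4 × 1 / 61.6 = -1.5487.
[out]/[in] = 10^(-1.5487) = 0.02827.
[in] = 4.41 / 0.02827 = 156 mmol L⁻¹.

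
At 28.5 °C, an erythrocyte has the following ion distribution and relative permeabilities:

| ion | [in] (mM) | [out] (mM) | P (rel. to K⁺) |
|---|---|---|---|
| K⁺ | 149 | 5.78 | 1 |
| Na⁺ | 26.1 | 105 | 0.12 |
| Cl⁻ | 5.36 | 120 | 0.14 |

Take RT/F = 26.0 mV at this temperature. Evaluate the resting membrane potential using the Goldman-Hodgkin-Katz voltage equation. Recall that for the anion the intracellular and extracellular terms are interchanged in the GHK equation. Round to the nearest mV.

Vm = 26.0 · ln[(Σ P·[cation]ₒ + Σ P·[anion]ᵢ) / (Σ P·[cation]ᵢ + Σ P·[anion]ₒ)]
Numerator = 1×5.78 + 0.12×105 + 0.14×5.36 = 19.13
Denominator = 1×149 + 0.12×26.1 + 0.14×120 = 168.9
Vm = 26.0 · ln(0.11324) = 26.0 × (-2.1782) = -56.63 mV

-57 mV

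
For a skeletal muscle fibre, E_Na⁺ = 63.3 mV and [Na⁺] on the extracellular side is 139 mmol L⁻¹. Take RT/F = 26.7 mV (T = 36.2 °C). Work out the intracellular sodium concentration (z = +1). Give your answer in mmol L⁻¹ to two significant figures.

13 mmol L⁻¹

Nernst: E = (26.7/1) · ln([out]/[in]), so ln([out]/[in]) = 63.3 × 1 / 26.7 = 2.3708.
[out]/[in] = e^(2.3708) = 10.71.
[in] = 139 / 10.71 = 12.98 mmol L⁻¹.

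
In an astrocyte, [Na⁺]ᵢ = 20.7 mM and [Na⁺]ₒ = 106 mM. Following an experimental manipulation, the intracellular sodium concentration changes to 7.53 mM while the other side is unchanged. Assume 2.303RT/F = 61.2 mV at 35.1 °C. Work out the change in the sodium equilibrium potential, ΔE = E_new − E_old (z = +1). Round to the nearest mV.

E_old = (61.2/1)·log₁₀(106/20.7) = 43.41 mV
E_new = (61.2/1)·log₁₀(106/7.53) = 70.29 mV
ΔE = 70.29 − (43.41) = 26.88 mV

27 mV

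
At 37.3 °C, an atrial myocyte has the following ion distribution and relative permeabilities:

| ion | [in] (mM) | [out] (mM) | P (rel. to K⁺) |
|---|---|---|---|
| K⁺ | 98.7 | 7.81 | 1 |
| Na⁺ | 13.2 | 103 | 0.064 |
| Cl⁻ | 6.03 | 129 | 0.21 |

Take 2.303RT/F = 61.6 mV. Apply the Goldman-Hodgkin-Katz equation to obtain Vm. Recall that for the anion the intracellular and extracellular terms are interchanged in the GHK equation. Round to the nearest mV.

-56 mV

Vm = 61.6 · log₁₀[(Σ P·[cation]ₒ + Σ P·[anion]ᵢ) / (Σ P·[cation]ᵢ + Σ P·[anion]ₒ)]
Numerator = 1×7.81 + 0.064×103 + 0.21×6.03 = 15.67
Denominator = 1×98.7 + 0.064×13.2 + 0.21×129 = 126.6
Vm = 61.6 · log₁₀(0.12373) = 61.6 × (-0.9075) = -55.90 mV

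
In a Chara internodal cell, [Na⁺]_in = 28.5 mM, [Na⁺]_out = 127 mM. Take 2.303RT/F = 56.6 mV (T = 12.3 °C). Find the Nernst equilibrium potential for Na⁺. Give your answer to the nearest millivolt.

37 mV

E = (56.6/z) · log₁₀([Na⁺]_out/[Na⁺]_in) with z = +1.
= (56.6/1) · log₁₀(127/28.5) = 56.60 · log₁₀(4.456)
= 56.60 · (0.6490) = 36.73 mV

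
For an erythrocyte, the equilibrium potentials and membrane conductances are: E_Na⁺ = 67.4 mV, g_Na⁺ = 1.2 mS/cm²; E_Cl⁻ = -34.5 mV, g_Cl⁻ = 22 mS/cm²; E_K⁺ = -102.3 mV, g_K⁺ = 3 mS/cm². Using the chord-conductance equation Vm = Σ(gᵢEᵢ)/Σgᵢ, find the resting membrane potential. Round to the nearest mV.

-38 mV

Σ gᵢEᵢ = 1.2·(67.4) + 22·(-34.5) + 3·(-102.3) = -985.02
Σ gᵢ = 1.2 + 22 + 3 = 26.2
Vm = -985.02 / 26.2 = -37.60 mV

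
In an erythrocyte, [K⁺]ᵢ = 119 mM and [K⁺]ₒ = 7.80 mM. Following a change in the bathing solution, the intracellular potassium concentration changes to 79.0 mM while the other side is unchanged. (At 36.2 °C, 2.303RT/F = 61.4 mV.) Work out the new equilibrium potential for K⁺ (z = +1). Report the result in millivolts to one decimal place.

After the shift: [K⁺]_out = 7.80, [K⁺]_in = 79.0 mM.
E_new = (61.4/1)·log₁₀(7.80/79.0) = 61.40 · (-1.0055) = -61.74 mV

-61.7 mV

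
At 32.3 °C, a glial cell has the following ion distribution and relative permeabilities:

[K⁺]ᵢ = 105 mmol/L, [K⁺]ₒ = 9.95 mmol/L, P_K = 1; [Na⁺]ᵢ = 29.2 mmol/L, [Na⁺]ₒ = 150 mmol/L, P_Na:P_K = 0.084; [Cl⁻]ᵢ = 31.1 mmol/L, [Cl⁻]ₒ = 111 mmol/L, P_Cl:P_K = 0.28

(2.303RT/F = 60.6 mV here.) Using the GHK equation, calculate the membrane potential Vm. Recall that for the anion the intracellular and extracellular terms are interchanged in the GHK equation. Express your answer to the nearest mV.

-39 mV

Vm = 60.6 · log₁₀[(Σ P·[cation]ₒ + Σ P·[anion]ᵢ) / (Σ P·[cation]ᵢ + Σ P·[anion]ₒ)]
Numerator = 1×9.95 + 0.084×150 + 0.28×31.1 = 31.26
Denominator = 1×105 + 0.084×29.2 + 0.28×111 = 138.5
Vm = 60.6 · log₁₀(0.22564) = 60.6 × (-0.6466) = -39.18 mV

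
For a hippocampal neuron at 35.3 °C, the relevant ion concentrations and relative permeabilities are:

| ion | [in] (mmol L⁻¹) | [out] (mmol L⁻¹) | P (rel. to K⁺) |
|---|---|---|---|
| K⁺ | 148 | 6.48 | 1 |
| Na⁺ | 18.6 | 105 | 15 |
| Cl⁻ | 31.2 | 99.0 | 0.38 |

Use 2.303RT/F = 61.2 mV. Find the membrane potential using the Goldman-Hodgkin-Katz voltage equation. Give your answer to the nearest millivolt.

Vm = 61.2 · log₁₀[(Σ P·[cation]ₒ + Σ P·[anion]ᵢ) / (Σ P·[cation]ᵢ + Σ P·[anion]ₒ)]
Numerator = 1×6.48 + 15×105 + 0.38×31.2 = 1593
Denominator = 1×148 + 15×18.6 + 0.38×99.0 = 464.6
Vm = 61.2 · log₁₀(3.4293) = 61.2 × (0.5352) = 32.75 mV

33 mV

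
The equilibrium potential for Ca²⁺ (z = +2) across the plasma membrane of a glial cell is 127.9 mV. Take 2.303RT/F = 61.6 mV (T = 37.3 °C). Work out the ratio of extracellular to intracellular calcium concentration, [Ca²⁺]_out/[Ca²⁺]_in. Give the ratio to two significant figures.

log₁₀([out]/[in]) = E·z/(61.6) = 127.9 × 2 / 61.6 = 4.1526
[out]/[in] = 10^(4.1526) = 1.421e+04

14000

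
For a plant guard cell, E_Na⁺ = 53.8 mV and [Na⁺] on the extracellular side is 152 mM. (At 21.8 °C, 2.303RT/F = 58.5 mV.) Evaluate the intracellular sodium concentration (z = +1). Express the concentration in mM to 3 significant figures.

18.3 mM

Nernst: E = (58.5/1) · log₁₀([out]/[in]), so log₁₀([out]/[in]) = 53.8 × 1 / 58.5 = 0.9197.
[out]/[in] = 10^(0.9197) = 8.311.
[in] = 152 / 8.311 = 18.29 mM.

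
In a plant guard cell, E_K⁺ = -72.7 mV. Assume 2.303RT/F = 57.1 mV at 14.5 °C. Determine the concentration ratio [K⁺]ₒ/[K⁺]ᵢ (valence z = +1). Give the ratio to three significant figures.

0.0533

log₁₀([out]/[in]) = E·z/(57.1) = -72.7 × 1 / 57.1 = -1.2732
[out]/[in] = 10^(-1.2732) = 0.05331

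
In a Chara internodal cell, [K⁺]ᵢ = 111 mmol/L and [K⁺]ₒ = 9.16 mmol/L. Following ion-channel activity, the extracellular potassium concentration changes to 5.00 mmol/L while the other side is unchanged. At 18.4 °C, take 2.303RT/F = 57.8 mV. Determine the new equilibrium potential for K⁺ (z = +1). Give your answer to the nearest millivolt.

-78 mV

After the shift: [K⁺]_out = 5.00, [K⁺]_in = 111 mmol/L.
E_new = (57.8/1)·log₁₀(5.00/111) = 57.80 · (-1.3464) = -77.82 mV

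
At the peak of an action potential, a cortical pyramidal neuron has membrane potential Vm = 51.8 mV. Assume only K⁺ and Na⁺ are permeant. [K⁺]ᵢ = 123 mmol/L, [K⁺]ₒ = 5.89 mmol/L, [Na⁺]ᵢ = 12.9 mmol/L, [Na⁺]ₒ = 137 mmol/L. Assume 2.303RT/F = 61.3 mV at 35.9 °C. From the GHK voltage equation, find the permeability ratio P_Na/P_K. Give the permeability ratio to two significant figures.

18

Let α = P_Na/P_K. GHK: Vm = 61.3·log₁₀[(Kₒ + α·Naₒ)/(Kᵢ + α·Naᵢ)].
10^(Vm/61.3) = 10^(51.8/61.3) = 6.9988
So 6.9988·(Kᵢ + α·Naᵢ) = Kₒ + α·Naₒ → α = (6.9988·123.0 − 5.89) / (137.0 − 6.9988·12.9)
α = (860.9 − 5.89) / (137.0 − 90.28) = 855/46.72 = 18.3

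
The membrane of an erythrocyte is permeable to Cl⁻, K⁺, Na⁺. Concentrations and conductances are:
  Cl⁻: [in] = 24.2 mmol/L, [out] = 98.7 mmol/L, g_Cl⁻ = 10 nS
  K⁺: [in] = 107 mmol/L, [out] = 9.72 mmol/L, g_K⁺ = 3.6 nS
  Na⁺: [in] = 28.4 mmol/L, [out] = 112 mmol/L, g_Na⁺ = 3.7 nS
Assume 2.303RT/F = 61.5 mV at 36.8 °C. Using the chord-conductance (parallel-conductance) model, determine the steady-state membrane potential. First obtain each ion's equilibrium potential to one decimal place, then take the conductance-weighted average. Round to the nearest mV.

E_Cl⁻ = (61.5/-1)·log₁₀(98.7/24.2) = -37.5 mV
E_K⁺ = (61.5/1)·log₁₀(9.72/107) = -64.1 mV
E_Na⁺ = (61.5/1)·log₁₀(112/28.4) = 36.6 mV
Vm = (Σ gᵢEᵢ)/(Σ gᵢ) = (10·-37.5 + 3.6·-64.1 + 3.7·36.6) / (10 + 3.6 + 3.7)
= -470.34 / 17.3 = -27.19 mV

-27 mV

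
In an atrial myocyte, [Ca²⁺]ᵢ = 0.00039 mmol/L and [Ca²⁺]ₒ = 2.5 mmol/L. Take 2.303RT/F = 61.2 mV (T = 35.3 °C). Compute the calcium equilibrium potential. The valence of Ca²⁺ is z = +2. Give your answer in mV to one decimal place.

116.5 mV

E = (61.2/z) · log₁₀([Ca²⁺]_out/[Ca²⁺]_in) with z = +2.
= (61.2/2) · log₁₀(2.5/0.00039) = 30.60 · log₁₀(6410)
= 30.60 · (3.8069) = 116.49 mV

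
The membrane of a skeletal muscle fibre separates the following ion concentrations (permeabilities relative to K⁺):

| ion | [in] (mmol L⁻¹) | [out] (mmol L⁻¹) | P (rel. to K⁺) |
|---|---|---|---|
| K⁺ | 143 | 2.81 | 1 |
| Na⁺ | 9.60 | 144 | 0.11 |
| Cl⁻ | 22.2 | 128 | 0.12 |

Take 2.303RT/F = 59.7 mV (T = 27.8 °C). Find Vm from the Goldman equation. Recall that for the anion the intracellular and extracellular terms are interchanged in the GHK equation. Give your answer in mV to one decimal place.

-52.2 mV

Vm = 59.7 · log₁₀[(Σ P·[cation]ₒ + Σ P·[anion]ᵢ) / (Σ P·[cation]ᵢ + Σ P·[anion]ₒ)]
Numerator = 1×2.81 + 0.11×144 + 0.12×22.2 = 21.31
Denominator = 1×143 + 0.11×9.60 + 0.12×128 = 159.4
Vm = 59.7 · log₁₀(0.1337) = 59.7 × (-0.8739) = -52.17 mV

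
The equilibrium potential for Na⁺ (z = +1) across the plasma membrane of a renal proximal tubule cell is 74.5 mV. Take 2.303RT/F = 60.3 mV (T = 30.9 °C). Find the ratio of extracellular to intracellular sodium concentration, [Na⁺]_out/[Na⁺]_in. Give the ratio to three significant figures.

log₁₀([out]/[in]) = E·z/(60.3) = 74.5 × 1 / 60.3 = 1.2355
[out]/[in] = 10^(1.2355) = 17.2

17.2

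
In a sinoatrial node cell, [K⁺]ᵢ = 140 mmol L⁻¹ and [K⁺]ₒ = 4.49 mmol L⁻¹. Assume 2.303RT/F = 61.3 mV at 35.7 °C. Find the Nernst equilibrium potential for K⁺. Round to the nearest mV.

E = (61.3/z) · log₁₀([K⁺]_out/[K⁺]_in) with z = +1.
= (61.3/1) · log₁₀(4.49/140) = 61.30 · log₁₀(0.03207)
= 61.30 · (-1.4939) = -91.57 mV

-92 mV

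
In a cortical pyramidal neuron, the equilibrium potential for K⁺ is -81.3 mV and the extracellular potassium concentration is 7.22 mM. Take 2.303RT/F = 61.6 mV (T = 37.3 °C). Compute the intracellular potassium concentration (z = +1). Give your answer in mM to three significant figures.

151 mM

Nernst: E = (61.6/1) · log₁₀([out]/[in]), so log₁₀([out]/[in]) = -81.3 × 1 / 61.6 = -1.3198.
[out]/[in] = 10^(-1.3198) = 0.04788.
[in] = 7.22 / 0.04788 = 150.8 mM.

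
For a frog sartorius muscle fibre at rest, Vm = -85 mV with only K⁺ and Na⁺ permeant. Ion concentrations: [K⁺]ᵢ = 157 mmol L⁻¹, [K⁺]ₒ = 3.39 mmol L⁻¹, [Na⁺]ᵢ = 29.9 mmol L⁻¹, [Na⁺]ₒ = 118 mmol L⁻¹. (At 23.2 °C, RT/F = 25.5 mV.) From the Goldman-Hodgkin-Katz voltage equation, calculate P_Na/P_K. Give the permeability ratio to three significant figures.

Let α = P_Na/P_K. GHK: Vm = 25.5·ln[(Kₒ + α·Naₒ)/(Kᵢ + α·Naᵢ)].
e^(Vm/25.5) = e^(-85.0/25.5) = 0.035674
So 0.035674·(Kᵢ + α·Naᵢ) = Kₒ + α·Naₒ → α = (0.035674·157.0 − 3.39) / (118.0 − 0.035674·29.9)
α = (5.601 − 3.39) / (118.0 − 1.067) = 2.211/116.9 = 0.01891

0.0189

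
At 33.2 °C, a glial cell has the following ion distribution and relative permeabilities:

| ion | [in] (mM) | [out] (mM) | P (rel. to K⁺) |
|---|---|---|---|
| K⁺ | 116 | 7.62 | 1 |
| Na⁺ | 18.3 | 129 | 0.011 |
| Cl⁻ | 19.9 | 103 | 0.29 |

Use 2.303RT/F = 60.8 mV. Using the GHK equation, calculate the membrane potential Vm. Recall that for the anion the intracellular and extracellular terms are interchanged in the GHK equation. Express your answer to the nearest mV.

Vm = 60.8 · log₁₀[(Σ P·[cation]ₒ + Σ P·[anion]ᵢ) / (Σ P·[cation]ᵢ + Σ P·[anion]ₒ)]
Numerator = 1×7.62 + 0.011×129 + 0.29×19.9 = 14.81
Denominator = 1×116 + 0.011×18.3 + 0.29×103 = 146.1
Vm = 60.8 · log₁₀(0.10139) = 60.8 × (-0.9940) = -60.44 mV

-60 mV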